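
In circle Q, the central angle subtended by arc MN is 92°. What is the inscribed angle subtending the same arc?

An inscribed angle intercepts an arc from a point on the circle, while the central angle intercepts the same arc from the center.
The inscribed angle is always half the central angle: 92° / 2 = 46°.

46°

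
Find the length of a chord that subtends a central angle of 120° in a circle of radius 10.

Chord = 2(10) sin(60°) = 10*sqrt(3)

10*sqrt(3)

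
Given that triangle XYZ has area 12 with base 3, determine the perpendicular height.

Rearranging the area formula Area = (1/2) * base * height:
height = 2 * Area / base = 2 * 12 / 3 = 8.

8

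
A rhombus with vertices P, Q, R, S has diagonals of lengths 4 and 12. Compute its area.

Area of a rhombus = (d1 * d2) / 2
Area = (4 * 12) / 2
Area = 48 / 2
Area = 24

24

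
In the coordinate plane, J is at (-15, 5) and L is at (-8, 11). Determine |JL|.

d = sqrt((-8 - -15)^2 + (11 - 5)^2)
d = sqrt(7^2 + 6^2)
d = sqrt(49 + 36)
d = sqrt(85)

sqrt(85)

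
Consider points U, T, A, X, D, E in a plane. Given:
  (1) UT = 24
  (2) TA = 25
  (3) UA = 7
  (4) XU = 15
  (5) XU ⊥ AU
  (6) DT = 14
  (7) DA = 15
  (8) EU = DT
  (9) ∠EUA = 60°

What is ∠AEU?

From the given relations: EU = DT = 14.
Step 1: By the law of cosines on triangle EUA: EA² = 14² + 7² − 2·14·7·cos(60°) = 147, so EA = 7·√3.
Step 2: By the inverse law of cosines on triangle AEU: cos(∠AEU) = ((7·√3)² + 14² − 7²) / (2·7·√3·14) = 294/339.48 = 0.866, so ∠AEU = 30°.

Therefore, the measure of angle ∠AEU = 30°.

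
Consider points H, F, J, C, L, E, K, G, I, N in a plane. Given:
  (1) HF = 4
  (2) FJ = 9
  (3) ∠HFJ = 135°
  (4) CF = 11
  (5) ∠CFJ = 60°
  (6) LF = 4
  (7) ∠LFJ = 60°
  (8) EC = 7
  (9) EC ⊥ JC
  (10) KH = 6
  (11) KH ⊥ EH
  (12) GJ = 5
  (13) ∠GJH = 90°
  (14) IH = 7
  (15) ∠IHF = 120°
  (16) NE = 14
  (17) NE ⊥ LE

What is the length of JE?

Step 1: By the law of cosines on triangle JFC: JC² = 9² + 11² − 2·9·11·cos(60°) = 103, so JC = √103.
Step 2: By the law of cosines on triangle JCE: JE² = √103² + 7² − 2·√103·7·cos(90°) = 152, so JE = 2·√38.

Therefore, the length of JE = 2·√38.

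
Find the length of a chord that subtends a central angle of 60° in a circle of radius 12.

Chord = 2(12) sin(30°) = 12

12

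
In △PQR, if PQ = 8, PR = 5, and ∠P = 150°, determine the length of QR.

Law of cosines: QR^2 = 8^2 + 5^2 - 2(8)(5)cos(150°) = 40*sqrt(3) + 89, so QR = sqrt(40*sqrt(3) + 89).

sqrt(40*sqrt(3) + 89)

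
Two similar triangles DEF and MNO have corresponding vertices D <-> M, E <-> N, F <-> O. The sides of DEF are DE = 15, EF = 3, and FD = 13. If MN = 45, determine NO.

Similar triangles have proportional sides. Setting up the proportion:
MN / DE = NO / EF
45 / 15 = NO / 3
NO = 3 * 45 / 15 = 9.

9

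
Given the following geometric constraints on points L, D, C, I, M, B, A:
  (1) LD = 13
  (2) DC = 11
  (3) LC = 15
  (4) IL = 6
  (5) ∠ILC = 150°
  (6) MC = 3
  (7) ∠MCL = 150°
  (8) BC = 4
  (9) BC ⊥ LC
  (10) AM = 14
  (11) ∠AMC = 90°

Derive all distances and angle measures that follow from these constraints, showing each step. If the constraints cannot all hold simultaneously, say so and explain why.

The constraints are consistent.

Step 1: From LC = 15, CM = 3, and ∠LCM = 150°, by the law of cosines:
  LM² = LC² + CM² - 2·LC·CM·cos(150°) = 225 + 9 + 77.94 = 311.9
  LM ≈ 17.66

Step 2: From LC = 15, CB = 4, and ∠LCB = 90°, by the law of cosines:
  LB² = LC² + CB² - 2·LC·CB·cos(90°) = 225 + 16 - 0 = 241
  LB ≈ 15.52

Step 3: From CL = 15, LI = 6, and ∠CLI = 150°, by the law of cosines:
  CI² = CL² + LI² - 2·CL·LI·cos(150°) = 225 + 36 + 155.9 = 416.9
  CI ≈ 20.42

Step 4: From CM = 3, MA = 14, and ∠CMA = 90°, by the law of cosines:
  CA² = CM² + MA² - 2·CM·MA·cos(90°) = 9 + 196 - 0 = 205
  CA ≈ 14.32

Step 5: From LC = 15, LD = 13, CD = 11, by the inverse law of cosines:
  cos(∠CLD) = (LC² + LD² - CD²) / (2·LC·LD)
  ∠CLD = 45.57°

Step 6: From DC = 11, DL = 13, CL = 15, by the inverse law of cosines:
  cos(∠CDL) = (DC² + DL² - CL²) / (2·DC·DL)
  ∠CDL = 76.86°

Step 7: From CD = 11, CL = 15, DL = 13, by the inverse law of cosines:
  cos(∠DCL) = (CD² + CL² - DL²) / (2·CD·CL)
  ∠DCL = 57.56°

Step 8: From LB = 15.52, LC = 15, BC = 4, by the inverse law of cosines:
  cos(∠BLC) = (LB² + LC² - BC²) / (2·LB·LC)
  ∠BLC = 14.93°

Step 9: From LC = 15, LM = 17.66, CM = 3, by the inverse law of cosines:
  cos(∠CLM) = (LC² + LM² - CM²) / (2·LC·LM)
  ∠CLM = 4.87°

Step 10: From CA = 14.32, CM = 3, AM = 14, by the inverse law of cosines:
  cos(∠ACM) = (CA² + CM² - AM²) / (2·CA·CM)
  ∠ACM = 77.91°

Step 11: From CI = 20.42, CL = 15, IL = 6, by the inverse law of cosines:
  cos(∠ICL) = (CI² + CL² - IL²) / (2·CI·CL)
  ∠ICL = 8.45°

Step 12: From IC = 20.42, IL = 6, CL = 15, by the inverse law of cosines:
  cos(∠CIL) = (IC² + IL² - CL²) / (2·IC·IL)
  ∠CIL = 21.55°

Step 13: From MC = 3, ML = 17.66, CL = 15, by the inverse law of cosines:
  cos(∠CML) = (MC² + ML² - CL²) / (2·MC·ML)
  ∠CML = 25.13°

Step 14: From BC = 4, BL = 15.52, CL = 15, by the inverse law of cosines:
  cos(∠CBL) = (BC² + BL² - CL²) / (2·BC·BL)
  ∠CBL = 75.07°

Step 15: From AC = 14.32, AM = 14, CM = 3, by the inverse law of cosines:
  cos(∠CAM) = (AC² + AM² - CM²) / (2·AC·AM)
  ∠CAM = 12.09°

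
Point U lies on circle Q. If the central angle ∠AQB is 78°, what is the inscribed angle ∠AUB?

Inscribed angle = 78° / 2 = 39° (inscribed angle theorem).

39°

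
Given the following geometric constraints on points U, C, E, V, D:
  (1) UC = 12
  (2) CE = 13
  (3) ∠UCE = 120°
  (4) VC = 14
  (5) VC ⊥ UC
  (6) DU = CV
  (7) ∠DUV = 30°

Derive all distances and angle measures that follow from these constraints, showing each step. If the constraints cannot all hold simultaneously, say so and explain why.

The constraints are consistent.

From the given relations:
  DU = CV = 14

Step 1: From UC = 12, CE = 13, and ∠UCE = 120°, by the law of cosines:
  UE² = UC² + CE² - 2·UC·CE·cos(120°) = 144 + 169 + 156 = 469
  UE ≈ 21.66

Step 2: From UC = 12, CV = 14, and ∠UCV = 90°, by the law of cosines:
  UV² = UC² + CV² - 2·UC·CV·cos(90°) = 144 + 196 - 0 = 340
  UV = 2·√85

Step 3: From VU = 2·√85, UD = 14, and ∠VUD = 30°, by the law of cosines:
  VD² = VU² + UD² - 2·VU·UD·cos(30°) = 340 + 196 - 447.1 = 88.88
  VD ≈ 9.43

Step 4: From UC = 12, UE = 21.66, CE = 13, by the inverse law of cosines:
  cos(∠CUE) = (UC² + UE² - CE²) / (2·UC·UE)
  ∠CUE = 31.32°

Step 5: From UC = 12, UV = 2·√85, CV = 14, by the inverse law of cosines:
  cos(∠CUV) = (UC² + UV² - CV²) / (2·UC·UV)
  ∠CUV = 49.4°

Step 6: From EC = 13, EU = 21.66, CU = 12, by the inverse law of cosines:
  cos(∠CEU) = (EC² + EU² - CU²) / (2·EC·EU)
  ∠CEU = 28.68°

Step 7: From VC = 14, VU = 2·√85, CU = 12, by the inverse law of cosines:
  cos(∠CVU) = (VC² + VU² - CU²) / (2·VC·VU)
  ∠CVU = 40.6°

Step 8: From VD = 9.43, VU = 2·√85, DU = 14, by the inverse law of cosines:
  cos(∠DVU) = (VD² + VU² - DU²) / (2·VD·VU)
  ∠DVU = 47.95°

Step 9: From DU = 14, DV = 9.43, UV = 2·√85, by the inverse law of cosines:
  cos(∠UDV) = (DU² + DV² - UV²) / (2·DU·DV)
  ∠UDV = 102.05°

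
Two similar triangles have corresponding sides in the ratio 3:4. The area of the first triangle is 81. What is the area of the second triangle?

The ratio of areas of similar triangles = (side ratio)^2.
Side ratio = 3:4, so area ratio = 9:16.
Area of the second triangle / Area of the first triangle = 16/9
Area of the second triangle = 81 * 16/9 = 144

144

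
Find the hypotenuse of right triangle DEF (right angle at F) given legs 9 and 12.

In a right triangle, the square of the hypotenuse equals the sum of the squares of the two legs.
The legs are 9 and 12, so the hypotenuse = sqrt(81 + 144) = sqrt(225) = 15.

15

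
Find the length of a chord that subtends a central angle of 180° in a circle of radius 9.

Chord = 2(9) sin(90°) = 18

18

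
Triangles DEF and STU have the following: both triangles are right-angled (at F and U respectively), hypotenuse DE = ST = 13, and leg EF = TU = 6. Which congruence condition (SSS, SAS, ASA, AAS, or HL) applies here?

The given information matches HL: The hypotenuse and one leg of two right triangles are equal (Hypotenuse-Leg).

HL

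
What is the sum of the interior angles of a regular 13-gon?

The sum of interior angles of an n-sided polygon is (n - 2) * 180.
For n = 13: (13 - 2) * 180 = 11 * 180 = 1980 degrees.

1980 degrees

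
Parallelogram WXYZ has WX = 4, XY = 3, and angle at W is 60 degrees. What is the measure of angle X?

Consecutive angles are supplementary: angle X = 180 - 60 = 120 degrees.

120 degrees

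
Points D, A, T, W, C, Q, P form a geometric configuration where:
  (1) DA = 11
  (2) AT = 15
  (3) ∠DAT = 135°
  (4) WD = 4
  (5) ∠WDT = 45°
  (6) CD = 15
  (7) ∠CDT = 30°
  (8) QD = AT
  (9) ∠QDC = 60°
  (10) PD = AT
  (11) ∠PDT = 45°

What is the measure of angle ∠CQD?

From the given relations: QD = AT = 15.
Step 1: By the law of cosines on triangle QDC: QC² = 15² + 15² − 2·15·15·cos(60°) = 225, so QC = 15.
Step 2: By the inverse law of cosines on triangle CQD: cos(∠CQD) = (15² + 15² − 15²) / (2·15·15) = 225/450 = 0.5, so ∠CQD = 60°.

Therefore, the measure of angle ∠CQD = 60°.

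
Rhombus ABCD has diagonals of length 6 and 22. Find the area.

Area = (6 * 22) / 2 = 132 / 2 = 66

66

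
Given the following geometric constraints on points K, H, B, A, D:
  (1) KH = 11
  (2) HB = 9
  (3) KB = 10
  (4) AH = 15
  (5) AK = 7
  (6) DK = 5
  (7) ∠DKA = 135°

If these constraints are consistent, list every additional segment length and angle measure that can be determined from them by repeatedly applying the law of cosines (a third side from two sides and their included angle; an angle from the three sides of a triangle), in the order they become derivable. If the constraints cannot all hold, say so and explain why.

The constraints are consistent. Derivable facts, in order:
After 1 step:
- AD ≈ 11.11
- ∠AHK = 25.84°
- ∠AKH = 110.92°
- ∠BHK = 58.99°
- ∠BKH = 50.48°
- ∠HAK = 43.23°
- ∠HBK = 70.53°
After 2 steps:
- ∠ADK = 26.45°
- ∠DAK = 18.55°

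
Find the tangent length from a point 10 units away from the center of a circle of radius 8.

Let T be the point of tangency. Then OT ⊥ AT (radius ⊥ tangent).
In right triangle OTA: OA² = OT² + AT²
10² = 8² + AT²
AT² = 36, AT = 6

6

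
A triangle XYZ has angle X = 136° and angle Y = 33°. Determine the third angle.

Let angle Z = x. Then 136 + 33 + x = 180.
x = 180 - 169 = 11 degrees.

11 degrees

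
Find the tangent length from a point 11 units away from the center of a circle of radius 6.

tangent = √(d² - r²) = √(11² - 6²) = √(121 - 36) = √85 = sqrt(85)

sqrt(85)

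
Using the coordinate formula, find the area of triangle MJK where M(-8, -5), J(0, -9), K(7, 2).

Using the Shoelace formula for a triangle:
Area = (1/2)|x0(y1 - y2) + x1(y2 - y0) + x2(y0 - y1)|
Area = (1/2)|-8(-9 - 2) + 0(2 - -5) + 7(-5 - -9)|
Area = (1/2)|88 + 0 + 28|
Area = (1/2)|116|
Area = (1/2)(116)
Area = 58

58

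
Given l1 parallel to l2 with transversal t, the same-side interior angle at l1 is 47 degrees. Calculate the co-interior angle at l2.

Co-interior (same-side interior) angles are between the parallel lines on the same side of the transversal.
Unlike corresponding or alternate interior angles, they are supplementary rather than equal.
So the angle = 180 - 47 = 133 degrees.

133 degrees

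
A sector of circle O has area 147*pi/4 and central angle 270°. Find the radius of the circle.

The sector covers 270°/360° = 3/4 of the full circle.
Full circle area = 147*pi/4 / 3/4 = 49*pi.
Since full area = πr², we get r² = 49*pi/π = 49, so r = 7.

7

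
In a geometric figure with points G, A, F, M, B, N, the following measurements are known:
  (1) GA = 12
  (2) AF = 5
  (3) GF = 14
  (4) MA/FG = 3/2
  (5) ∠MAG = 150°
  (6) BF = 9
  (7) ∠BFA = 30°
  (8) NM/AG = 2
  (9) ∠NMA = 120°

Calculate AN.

From the given relations: MA = 3/2·FG = 3/2·14 = 21; NM = 2·AG = 2·12 = 24.
Step 1: By the law of cosines on triangle AMN: AN² = 21² + 24² − 2·21·24·cos(120°) = 1521, so AN = 39.

Therefore, the length of AN = 39.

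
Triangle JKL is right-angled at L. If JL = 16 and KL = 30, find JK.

JK = sqrt(16^2 + 30^2) = sqrt(1156) = 34

34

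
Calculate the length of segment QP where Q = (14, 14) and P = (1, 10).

d = sqrt((1 - 14)^2 + (10 - 14)^2)
d = sqrt(-13^2 + -4^2)
d = sqrt(169 + 16)
d = sqrt(185)

sqrt(185)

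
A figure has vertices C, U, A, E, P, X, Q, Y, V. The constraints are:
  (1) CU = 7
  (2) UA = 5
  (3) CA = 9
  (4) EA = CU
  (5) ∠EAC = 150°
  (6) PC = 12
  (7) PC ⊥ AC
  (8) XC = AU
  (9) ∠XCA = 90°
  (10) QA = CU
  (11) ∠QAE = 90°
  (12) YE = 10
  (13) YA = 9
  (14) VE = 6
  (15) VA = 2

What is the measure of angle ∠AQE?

From the given relations: QA = CU = 7; EA = CU = 7.
Step 1: By the law of cosines on triangle QAE: QE² = 7² + 7² − 2·7·7·cos(90°) = 98, so QE = 7·√2.
Step 2: By the inverse law of cosines on triangle AQE: cos(∠AQE) = (7² + (7·√2)² − 7²) / (2·7·7·√2) = 98/138.59 = 0.7071, so ∠AQE = 45°.

Therefore, the measure of angle ∠AQE = 45°.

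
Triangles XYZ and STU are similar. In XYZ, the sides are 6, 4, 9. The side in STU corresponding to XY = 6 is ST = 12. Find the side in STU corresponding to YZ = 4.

k = 12/6 = 2. TU = 2 * 4 = 8.

8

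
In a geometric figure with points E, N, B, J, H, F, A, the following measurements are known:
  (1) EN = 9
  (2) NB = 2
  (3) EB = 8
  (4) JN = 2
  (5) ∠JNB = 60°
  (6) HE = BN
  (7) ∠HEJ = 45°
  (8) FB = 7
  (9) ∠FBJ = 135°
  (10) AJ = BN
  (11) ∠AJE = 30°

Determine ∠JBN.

Step 1: By the law of cosines on triangle BNJ: BJ² = 2² + 2² − 2·2·2·cos(60°) = 4, so BJ = 2.
Step 2: By the inverse law of cosines on triangle JBN: cos(∠JBN) = (2² + 2² − 2²) / (2·2·2) = 4/8 = 0.5, so ∠JBN = 60°.

Therefore, the measure of angle ∠JBN = 60°.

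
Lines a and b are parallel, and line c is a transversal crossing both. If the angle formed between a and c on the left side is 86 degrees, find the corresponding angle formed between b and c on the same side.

Corresponding angles are equal: 86 degrees.

86 degrees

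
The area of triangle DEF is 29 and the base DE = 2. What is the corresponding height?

height = 2 * 29 / 2 = 29

29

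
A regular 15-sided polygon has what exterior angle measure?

Each exterior angle of a regular n-gon is 360 / n.
For n = 15: 360 / 15 = 24 degrees.

24 degrees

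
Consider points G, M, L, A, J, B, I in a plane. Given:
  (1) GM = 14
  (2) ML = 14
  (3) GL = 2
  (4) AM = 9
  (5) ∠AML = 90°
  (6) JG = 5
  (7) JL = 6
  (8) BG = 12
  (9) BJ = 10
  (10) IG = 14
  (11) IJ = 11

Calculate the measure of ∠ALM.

Step 1: By the law of cosines on triangle LMA: LA² = 14² + 9² − 2·14·9·cos(90°) = 277, so LA ≈ 16.64.
Step 2: By the inverse law of cosines on triangle ALM: cos(∠ALM) = (16.64² + 14² − 9²) / (2·16.64·14) = 392/466.01 = 0.8412, so ∠ALM = 32.74°.

Therefore, the measure of angle ∠ALM = 32.74°.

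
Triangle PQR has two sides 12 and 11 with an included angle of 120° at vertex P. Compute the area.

Area = (1/2) * PQ * PR * sin(P)
Area = (1/2) * 12 * 11 * sin(120°)
Area = (1/2) * 12 * 11 * sqrt(3)/2
Area = 33*sqrt(3)

33*sqrt(3)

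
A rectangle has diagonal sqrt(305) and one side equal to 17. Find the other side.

Using the Pythagorean theorem: d^2 = a^2 + b^2
b^2 = d^2 - a^2
b^2 = 305 - 289
b^2 = 16
b = sqrt(16) = 4

4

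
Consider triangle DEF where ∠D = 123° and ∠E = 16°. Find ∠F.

The interior angles sum to 180°: angle F = 180 - 123 - 16 = 41°.
The triangle is obtuse (angles 123°, 16°, 41°).

41 degrees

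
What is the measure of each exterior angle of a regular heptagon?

Each exterior angle of a regular n-gon is 360 / n.
For n = 7: 360 / 7 = 360/7 degrees.

360/7 degrees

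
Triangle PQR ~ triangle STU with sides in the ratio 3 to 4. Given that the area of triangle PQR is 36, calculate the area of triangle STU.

For similar figures, the area ratio equals the square of the side ratio.
Side ratio (PQR to STU) = 3:4, so area ratio = 3^2:4^2 = 9:16.
If the area of PQR is 36, then the area of STU = 36 * (16/9) = 64.

64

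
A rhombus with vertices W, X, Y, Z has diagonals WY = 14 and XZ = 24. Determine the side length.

In a rhombus, the diagonals bisect each other perpendicularly, creating four congruent right triangles.
Each triangle has legs 7 (half of 14) and 12 (half of 24).
The hypotenuse of each right triangle is a side of the rhombus:
side = sqrt(7^2 + 12^2) = sqrt(193)

sqrt(193)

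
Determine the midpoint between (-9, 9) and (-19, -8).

M = ((x₁ + x₂)/2, (y₁ + y₂)/2)
= ((-9 + -19)/2, (9 + -8)/2)
= (-28/2, 1/2) = (-14, 1/2)

(-14, 1/2)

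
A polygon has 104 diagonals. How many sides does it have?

Using d = n(n - 3)/2, we solve 104 = n(n - 3)/2.
So n(n - 3) = 208.
Testing n = 16: 16 * 13 = 208 = 208. Correct.
The polygon has 16 sides.

16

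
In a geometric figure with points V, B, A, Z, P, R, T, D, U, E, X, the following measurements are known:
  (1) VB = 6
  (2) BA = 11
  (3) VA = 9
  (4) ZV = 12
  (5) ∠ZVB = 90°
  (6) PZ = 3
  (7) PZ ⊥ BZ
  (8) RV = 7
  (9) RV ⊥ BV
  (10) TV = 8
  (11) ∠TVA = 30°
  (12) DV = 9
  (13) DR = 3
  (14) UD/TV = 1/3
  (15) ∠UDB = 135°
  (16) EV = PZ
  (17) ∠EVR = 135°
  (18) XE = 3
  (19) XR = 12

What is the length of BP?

Step 1: By the law of cosines on triangle ZVB: ZB² = 12² + 6² − 2·12·6·cos(90°) = 180, so ZB = 6·√5.
Step 2: By the law of cosines on triangle BZP: BP² = (6·√5)² + 3² − 2·6·√5·3·cos(90°) = 189, so BP = 3·√21.

Therefore, the length of BP = 3·√21.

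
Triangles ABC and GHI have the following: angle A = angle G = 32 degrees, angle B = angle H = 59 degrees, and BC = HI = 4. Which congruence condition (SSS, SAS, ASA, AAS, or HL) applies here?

The given information provides:
angle A = angle G = 32 degrees, angle B = angle H = 59 degrees, and BC = HI = 4
This matches the AAS congruence theorem.
Two pairs of corresponding angles and a non-included side are equal (Angle-Angle-Side).

AAS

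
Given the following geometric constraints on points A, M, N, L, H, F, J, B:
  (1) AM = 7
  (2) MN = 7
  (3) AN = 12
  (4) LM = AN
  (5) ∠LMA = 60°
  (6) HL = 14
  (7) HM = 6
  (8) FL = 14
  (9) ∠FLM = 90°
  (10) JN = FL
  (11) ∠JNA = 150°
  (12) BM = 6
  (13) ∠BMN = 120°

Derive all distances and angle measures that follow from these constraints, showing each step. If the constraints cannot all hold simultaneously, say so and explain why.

The constraints are consistent.

From the given relations:
  LM = AN = 12
  JN = FL = 14

Step 1: From AM = 7, ML = 12, and ∠AML = 60°, by the law of cosines:
  AL² = AM² + ML² - 2·AM·ML·cos(60°) = 49 + 144 - 84 = 109
  AL = √109

Step 2: From AN = 12, NJ = 14, and ∠ANJ = 150°, by the law of cosines:
  AJ² = AN² + NJ² - 2·AN·NJ·cos(150°) = 144 + 196 + 291 = 631
  AJ ≈ 25.12

Step 3: From ML = 12, LF = 14, and ∠MLF = 90°, by the law of cosines:
  MF² = ML² + LF² - 2·ML·LF·cos(90°) = 144 + 196 - 0 = 340
  MF = 2·√85

Step 4: From NM = 7, MB = 6, and ∠NMB = 120°, by the law of cosines:
  NB² = NM² + MB² - 2·NM·MB·cos(120°) = 49 + 36 + 42 = 127
  NB = √127

Step 5: From AM = 7, AN = 12, MN = 7, by the inverse law of cosines:
  cos(∠MAN) = (AM² + AN² - MN²) / (2·AM·AN)
  ∠MAN = 31°

Step 6: From MA = 7, MN = 7, AN = 12, by the inverse law of cosines:
  cos(∠AMN) = (MA² + MN² - AN²) / (2·MA·MN)
  ∠AMN = 117.99°

Step 7: From MH = 6, ML = 12, HL = 14, by the inverse law of cosines:
  cos(∠HML) = (MH² + ML² - HL²) / (2·MH·ML)
  ∠HML = 96.38°

Step 8: From NA = 12, NM = 7, AM = 7, by the inverse law of cosines:
  cos(∠ANM) = (NA² + NM² - AM²) / (2·NA·NM)
  ∠ANM = 31°

Step 9: From LH = 14, LM = 12, HM = 6, by the inverse law of cosines:
  cos(∠HLM) = (LH² + LM² - HM²) / (2·LH·LM)
  ∠HLM = 25.21°

Step 10: From HL = 14, HM = 6, LM = 12, by the inverse law of cosines:
  cos(∠LHM) = (HL² + HM² - LM²) / (2·HL·HM)
  ∠LHM = 58.41°

Step 11: From AJ = 25.12, AN = 12, JN = 14, by the inverse law of cosines:
  cos(∠JAN) = (AJ² + AN² - JN²) / (2·AJ·AN)
  ∠JAN = 16.18°

Step 12: From AL = √109, AM = 7, LM = 12, by the inverse law of cosines:
  cos(∠LAM) = (AL² + AM² - LM²) / (2·AL·AM)
  ∠LAM = 84.5°

Step 13: From MF = 2·√85, ML = 12, FL = 14, by the inverse law of cosines:
  cos(∠FML) = (MF² + ML² - FL²) / (2·MF·ML)
  ∠FML = 49.4°

Step 14: From NB = √127, NM = 7, BM = 6, by the inverse law of cosines:
  cos(∠BNM) = (NB² + NM² - BM²) / (2·NB·NM)
  ∠BNM = 27.46°

Step 15: From LA = √109, LM = 12, AM = 7, by the inverse law of cosines:
  cos(∠ALM) = (LA² + LM² - AM²) / (2·LA·LM)
  ∠ALM = 35.5°

Step 16: From FL = 14, FM = 2·√85, LM = 12, by the inverse law of cosines:
  cos(∠LFM) = (FL² + FM² - LM²) / (2·FL·FM)
  ∠LFM = 40.6°

Step 17: From JA = 25.12, JN = 14, AN = 12, by the inverse law of cosines:
  cos(∠AJN) = (JA² + JN² - AN²) / (2·JA·JN)
  ∠AJN = 13.82°

Step 18: From BM = 6, BN = √127, MN = 7, by the inverse law of cosines:
  cos(∠MBN) = (BM² + BN² - MN²) / (2·BM·BN)
  ∠MBN = 32.54°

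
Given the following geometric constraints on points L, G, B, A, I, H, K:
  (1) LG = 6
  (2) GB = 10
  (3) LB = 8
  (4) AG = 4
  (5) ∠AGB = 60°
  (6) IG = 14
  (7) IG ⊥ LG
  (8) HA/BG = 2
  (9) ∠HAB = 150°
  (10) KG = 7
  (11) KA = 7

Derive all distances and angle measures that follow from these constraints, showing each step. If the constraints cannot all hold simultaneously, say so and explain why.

The constraints are consistent.

From the given relations:
  HA = 2·BG = 2·10 = 20

Step 1: From LG = 6, GI = 14, and ∠LGI = 90°, by the law of cosines:
  LI² = LG² + GI² - 2·LG·GI·cos(90°) = 36 + 196 - 0 = 232
  LI = 2·√58

Step 2: From BG = 10, GA = 4, and ∠BGA = 60°, by the law of cosines:
  BA² = BG² + GA² - 2·BG·GA·cos(60°) = 100 + 16 - 40 = 76
  BA = 2·√19

Step 3: From LB = 8, LG = 6, BG = 10, by the inverse law of cosines:
  cos(∠BLG) = (LB² + LG² - BG²) / (2·LB·LG)
  ∠BLG = 90°

Step 4: From GA = 4, GK = 7, AK = 7, by the inverse law of cosines:
  cos(∠AGK) = (GA² + GK² - AK²) / (2·GA·GK)
  ∠AGK = 73.4°

Step 5: From GB = 10, GL = 6, BL = 8, by the inverse law of cosines:
  cos(∠BGL) = (GB² + GL² - BL²) / (2·GB·GL)
  ∠BGL = 53.13°

Step 6: From BG = 10, BL = 8, GL = 6, by the inverse law of cosines:
  cos(∠GBL) = (BG² + BL² - GL²) / (2·BG·BL)
  ∠GBL = 36.87°

Step 7: From AG = 4, AK = 7, GK = 7, by the inverse law of cosines:
  cos(∠GAK) = (AG² + AK² - GK²) / (2·AG·AK)
  ∠GAK = 73.4°

Step 8: From KA = 7, KG = 7, AG = 4, by the inverse law of cosines:
  cos(∠AKG) = (KA² + KG² - AG²) / (2·KA·KG)
  ∠AKG = 33.2°

Step 9: From BA = 2·√19, AH = 20, and ∠BAH = 150°, by the law of cosines:
  BH² = BA² + AH² - 2·BA·AH·cos(150°) = 76 + 400 + 302 = 778
  BH ≈ 27.89

Step 10: From LG = 6, LI = 2·√58, GI = 14, by the inverse law of cosines:
  cos(∠GLI) = (LG² + LI² - GI²) / (2·LG·LI)
  ∠GLI = 66.8°

Step 11: From BA = 2·√19, BG = 10, AG = 4, by the inverse law of cosines:
  cos(∠ABG) = (BA² + BG² - AG²) / (2·BA·BG)
  ∠ABG = 23.41°

Step 12: From AB = 2·√19, AG = 4, BG = 10, by the inverse law of cosines:
  cos(∠BAG) = (AB² + AG² - BG²) / (2·AB·AG)
  ∠BAG = 96.59°

Step 13: From IG = 14, IL = 2·√58, GL = 6, by the inverse law of cosines:
  cos(∠GIL) = (IG² + IL² - GL²) / (2·IG·IL)
  ∠GIL = 23.2°

Step 14: From BA = 2·√19, BH = 27.89, AH = 20, by the inverse law of cosines:
  cos(∠ABH) = (BA² + BH² - AH²) / (2·BA·BH)
  ∠ABH = 21.01°

Step 15: From HA = 20, HB = 27.89, AB = 2·√19, by the inverse law of cosines:
  cos(∠AHB) = (HA² + HB² - AB²) / (2·HA·HB)
  ∠AHB = 8.99°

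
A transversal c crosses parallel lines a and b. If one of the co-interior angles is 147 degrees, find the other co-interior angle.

Co-interior angles sum to 180: 180 - 147 = 33 degrees.

33 degrees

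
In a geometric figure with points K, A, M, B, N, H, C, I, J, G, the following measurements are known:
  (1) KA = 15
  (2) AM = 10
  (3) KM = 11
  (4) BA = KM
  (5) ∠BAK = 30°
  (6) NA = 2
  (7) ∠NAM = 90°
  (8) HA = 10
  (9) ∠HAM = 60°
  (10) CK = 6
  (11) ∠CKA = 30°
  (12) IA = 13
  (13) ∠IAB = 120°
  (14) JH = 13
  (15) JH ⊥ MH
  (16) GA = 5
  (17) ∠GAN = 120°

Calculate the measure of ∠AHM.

Step 1: By the law of cosines on triangle HAM: HM² = 10² + 10² − 2·10·10·cos(60°) = 100, so HM = 10.
Step 2: By the inverse law of cosines on triangle AHM: cos(∠AHM) = (10² + 10² − 10²) / (2·10·10) = 100/200 = 0.5, so ∠AHM = 60°.

Therefore, the measure of angle ∠AHM = 60°.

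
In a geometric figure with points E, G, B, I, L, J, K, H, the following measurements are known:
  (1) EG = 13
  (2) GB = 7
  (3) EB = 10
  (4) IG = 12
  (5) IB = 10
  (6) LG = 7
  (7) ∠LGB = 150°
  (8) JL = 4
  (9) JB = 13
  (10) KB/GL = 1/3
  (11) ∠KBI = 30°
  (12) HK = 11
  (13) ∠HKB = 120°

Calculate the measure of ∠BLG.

Step 1: By the law of cosines on triangle LGB: LB² = 7² + 7² − 2·7·7·cos(150°) = 182.87, so LB ≈ 13.52.
Step 2: By the inverse law of cosines on triangle BLG: cos(∠BLG) = (13.52² + 7² − 7²) / (2·13.52·7) = 182.87/189.32 = 0.9659, so ∠BLG = 15°.

Therefore, the measure of angle ∠BLG = 15°.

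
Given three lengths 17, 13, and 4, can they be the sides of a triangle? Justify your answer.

Check the triangle inequality: 13 + 4 = 17 ≤ 17.
Since the sum of two sides does not exceed the third, no triangle can be formed.

No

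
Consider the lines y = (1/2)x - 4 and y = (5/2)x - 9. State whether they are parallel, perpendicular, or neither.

Slope of line 1: m1 = 1/2
Slope of line 2: m2 = 5/2
For parallel lines we need equal slopes: 1/2 != 5/2.
For perpendicular lines we need m1*m2 = -1: (1/2)(5/2) = 5/4 != -1.
Since neither condition holds, the lines are neither parallel nor perpendicular.

Neither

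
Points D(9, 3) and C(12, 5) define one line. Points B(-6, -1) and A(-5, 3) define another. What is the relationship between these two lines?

Slope of line 1: m1 = (5 - 3)/(12 - 9) = 2/3 = 2/3
Slope of line 2: m2 = (3 - -1)/(-5 - -6) = 4/1 = 4
For parallel lines we need equal slopes: 2/3 != 4.
For perpendicular lines we need m1*m2 = -1: (2/3)(4) = 8/3 != -1.
Since neither condition holds, the lines are neither parallel nor perpendicular.

Neither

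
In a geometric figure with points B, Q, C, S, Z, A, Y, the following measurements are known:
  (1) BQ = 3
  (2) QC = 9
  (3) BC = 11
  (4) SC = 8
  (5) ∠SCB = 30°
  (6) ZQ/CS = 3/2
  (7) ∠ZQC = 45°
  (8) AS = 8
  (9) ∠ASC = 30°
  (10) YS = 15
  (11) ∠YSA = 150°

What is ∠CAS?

Step 1: By the law of cosines on triangle ASC: AC² = 8² + 8² − 2·8·8·cos(30°) = 17.15, so AC ≈ 4.14.
Step 2: By the inverse law of cosines on triangle CAS: cos(∠CAS) = (4.14² + 8² − 8²) / (2·4.14·8) = 17.15/66.26 = 0.2588, so ∠CAS = 75°.

Therefore, the measure of angle ∠CAS = 75°.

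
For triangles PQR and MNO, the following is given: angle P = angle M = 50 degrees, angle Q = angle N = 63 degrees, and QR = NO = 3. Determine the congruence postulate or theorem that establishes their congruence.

The given information provides:
angle P = angle M = 50 degrees, angle Q = angle N = 63 degrees, and QR = NO = 3
This matches the AAS congruence theorem.
Two pairs of corresponding angles and a non-included side are equal (Angle-Angle-Side).

AAS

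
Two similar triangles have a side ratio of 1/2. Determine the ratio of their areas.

The ratio of areas of similar triangles equals the square of the side ratio.
Side ratio = 1:2
Area ratio = (1/2)^2 = 1/4 = 1:4

1:4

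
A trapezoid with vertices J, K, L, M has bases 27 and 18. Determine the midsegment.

The midsegment of a trapezoid = (base1 + base2) / 2
midsegment = (27 + 18) / 2
midsegment = 45 / 2
midsegment = 45/2

45/2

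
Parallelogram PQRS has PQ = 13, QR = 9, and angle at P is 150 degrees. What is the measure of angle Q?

In a parallelogram, consecutive angles are supplementary (sum to 180°).
angle Q = 180 - angle P
angle Q = 180 - 150
angle Q = 30 degrees

30 degrees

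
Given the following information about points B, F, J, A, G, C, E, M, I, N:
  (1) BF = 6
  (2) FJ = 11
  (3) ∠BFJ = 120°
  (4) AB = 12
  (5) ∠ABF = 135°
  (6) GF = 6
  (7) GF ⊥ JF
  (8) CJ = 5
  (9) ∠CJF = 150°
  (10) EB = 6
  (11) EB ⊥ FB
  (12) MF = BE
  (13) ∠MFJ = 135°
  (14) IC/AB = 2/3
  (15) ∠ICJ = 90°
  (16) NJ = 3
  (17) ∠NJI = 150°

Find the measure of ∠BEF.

Step 1: By the law of cosines on triangle EBF: EF² = 6² + 6² − 2·6·6·cos(90°) = 72, so EF = 6·√2.
Step 2: By the inverse law of cosines on triangle BEF: cos(∠BEF) = (6² + (6·√2)² − 6²) / (2·6·6·√2) = 72/101.82 = 0.7071, so ∠BEF = 45°.

Therefore, the measure of angle ∠BEF = 45°.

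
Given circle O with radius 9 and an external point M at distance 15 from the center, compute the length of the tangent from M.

The tangent, radius, and line from the external point to the center form a right triangle.
The right angle is where the tangent meets the radius.
By the Pythagorean theorem: tangent² + 9² = 15²
tangent² = 225 - 81 = 144
tangent = 12

12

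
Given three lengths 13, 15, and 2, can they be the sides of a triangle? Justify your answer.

Check the triangle inequality: 13 + 2 = 15 ≤ 15.
Since the sum of two sides does not exceed the third, no triangle can be formed.

No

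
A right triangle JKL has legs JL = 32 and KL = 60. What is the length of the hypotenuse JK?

JK = sqrt(32^2 + 60^2) = sqrt(4624) = 68

68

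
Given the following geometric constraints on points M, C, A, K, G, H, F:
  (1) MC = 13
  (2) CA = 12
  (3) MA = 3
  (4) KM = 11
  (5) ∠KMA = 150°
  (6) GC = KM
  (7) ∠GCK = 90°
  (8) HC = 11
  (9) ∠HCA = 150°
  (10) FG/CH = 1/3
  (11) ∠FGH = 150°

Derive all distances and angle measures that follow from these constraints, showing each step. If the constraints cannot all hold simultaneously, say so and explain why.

The constraints are consistent.

From the given relations:
  GC = KM = 11
  FG = 1/3·CH = 1/3·11 ≈ 3.67

Step 1: From AM = 3, MK = 11, and ∠AMK = 150°, by the law of cosines:
  AK² = AM² + MK² - 2·AM·MK·cos(150°) = 9 + 121 + 57.16 = 187.2
  AK ≈ 13.68

Step 2: From AC = 12, CH = 11, and ∠ACH = 150°, by the law of cosines:
  AH² = AC² + CH² - 2·AC·CH·cos(150°) = 144 + 121 + 228.6 = 493.6
  AH ≈ 22.22

Step 3: From MA = 3, MC = 13, AC = 12, by the inverse law of cosines:
  cos(∠AMC) = (MA² + MC² - AC²) / (2·MA·MC)
  ∠AMC = 64.16°

Step 4: From CA = 12, CM = 13, AM = 3, by the inverse law of cosines:
  cos(∠ACM) = (CA² + CM² - AM²) / (2·CA·CM)
  ∠ACM = 13°

Step 5: From AC = 12, AM = 3, CM = 13, by the inverse law of cosines:
  cos(∠CAM) = (AC² + AM² - CM²) / (2·AC·AM)
  ∠CAM = 102.84°

Step 6: From AC = 12, AH = 22.22, CH = 11, by the inverse law of cosines:
  cos(∠CAH) = (AC² + AH² - CH²) / (2·AC·AH)
  ∠CAH = 14.33°

Step 7: From AK = 13.68, AM = 3, KM = 11, by the inverse law of cosines:
  cos(∠KAM) = (AK² + AM² - KM²) / (2·AK·AM)
  ∠KAM = 23.71°

Step 8: From KA = 13.68, KM = 11, AM = 3, by the inverse law of cosines:
  cos(∠AKM) = (KA² + KM² - AM²) / (2·KA·KM)
  ∠AKM = 6.29°

Step 9: From HA = 22.22, HC = 11, AC = 12, by the inverse law of cosines:
  cos(∠AHC) = (HA² + HC² - AC²) / (2·HA·HC)
  ∠AHC = 15.67°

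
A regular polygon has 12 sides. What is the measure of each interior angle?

Each interior angle of a regular n-gon is (n - 2) * 180 / n.
For n = 12: (12 - 2) * 180 / 12 = 1800/12 = 150 degrees.

150 degrees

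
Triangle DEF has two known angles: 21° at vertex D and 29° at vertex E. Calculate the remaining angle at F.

By the triangle angle sum property, the three interior angles of any triangle add up to 180°.
We know angle D = 21° and angle E = 29°, so their sum is 50°.
Therefore angle F = 180° - 50° = 130°.

130 degrees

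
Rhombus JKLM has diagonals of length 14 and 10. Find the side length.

Half-diagonals are 7 and 5. side = sqrt(7^2 + 5^2) = sqrt(74)

sqrt(74)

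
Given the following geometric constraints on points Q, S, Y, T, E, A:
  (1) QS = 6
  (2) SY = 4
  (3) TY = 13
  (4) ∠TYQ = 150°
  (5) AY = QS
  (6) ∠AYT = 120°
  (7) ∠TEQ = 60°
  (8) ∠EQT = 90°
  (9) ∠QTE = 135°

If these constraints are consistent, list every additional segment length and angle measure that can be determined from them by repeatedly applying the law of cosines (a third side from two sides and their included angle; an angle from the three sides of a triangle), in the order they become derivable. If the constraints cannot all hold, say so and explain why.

These constraints are not satisfiable: (7), (8) and (9) are the three interior angles of triangle TEQ, which must sum to 180°, but 60° + 90° + 135° = 285°. No planar figure meets all of them, so nothing further can be derived.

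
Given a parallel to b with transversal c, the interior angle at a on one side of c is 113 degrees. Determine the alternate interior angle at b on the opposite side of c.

Alternate interior angles lie on opposite sides of the transversal, between the parallel lines.
By the alternate interior angle theorem, they are equal: 113 degrees.

113 degrees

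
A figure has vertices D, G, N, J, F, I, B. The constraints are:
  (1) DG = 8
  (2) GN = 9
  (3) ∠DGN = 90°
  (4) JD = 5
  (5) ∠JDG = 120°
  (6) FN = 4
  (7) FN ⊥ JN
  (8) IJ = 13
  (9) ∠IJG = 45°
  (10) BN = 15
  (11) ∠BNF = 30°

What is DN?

Step 1: By the law of cosines on triangle DGN: DN² = 8² + 9² − 2·8·9·cos(90°) = 145, so DN = √145.

Therefore, the length of DN = √145.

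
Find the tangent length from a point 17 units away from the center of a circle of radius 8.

The tangent, radius, and line from the external point to the center form a right triangle.
The right angle is where the tangent meets the radius.
By the Pythagorean theorem: tangent² + 8² = 17²
tangent² = 289 - 64 = 225
tangent = 15

15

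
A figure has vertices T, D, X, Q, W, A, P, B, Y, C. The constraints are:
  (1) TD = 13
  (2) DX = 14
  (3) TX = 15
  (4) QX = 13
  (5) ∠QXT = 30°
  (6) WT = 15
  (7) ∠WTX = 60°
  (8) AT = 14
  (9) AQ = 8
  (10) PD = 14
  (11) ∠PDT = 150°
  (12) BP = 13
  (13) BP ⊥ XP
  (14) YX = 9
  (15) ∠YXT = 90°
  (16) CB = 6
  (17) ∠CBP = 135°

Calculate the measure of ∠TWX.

Step 1: By the law of cosines on triangle WTX: WX² = 15² + 15² − 2·15·15·cos(60°) = 225, so WX = 15.
Step 2: By the inverse law of cosines on triangle TWX: cos(∠TWX) = (15² + 15² − 15²) / (2·15·15) = 225/450 = 0.5, so ∠TWX = 60°.

Therefore, the measure of angle ∠TWX = 60°.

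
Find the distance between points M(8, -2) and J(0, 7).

The horizontal distance is |0 - 8| = 8 and the vertical distance is |7 - -2| = 9.
By the Pythagorean theorem, d = sqrt(8^2 + 9^2) = sqrt(145).

sqrt(145)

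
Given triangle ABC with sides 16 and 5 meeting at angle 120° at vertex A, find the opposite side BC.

When two sides and the included angle are known, the law of cosines gives the third side.
c^2 = a^2 + b^2 - 2ab cos(C) generalizes the Pythagorean theorem to non-right triangles.
Here: BC^2 = 256 + 25 - 160*(-1/2) = 361
BC = 19

19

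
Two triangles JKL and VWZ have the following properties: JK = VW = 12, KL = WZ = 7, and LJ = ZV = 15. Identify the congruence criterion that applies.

The given information provides:
JK = VW = 12, KL = WZ = 7, and LJ = ZV = 15
This matches the SSS congruence theorem.
All three pairs of corresponding sides are equal (Side-Side-Side).

SSS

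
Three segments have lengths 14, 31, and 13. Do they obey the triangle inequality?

Check the triangle inequality: 14 + 13 = 27 ≤ 31.
Since the sum of two sides does not exceed the third, no triangle can be formed.

No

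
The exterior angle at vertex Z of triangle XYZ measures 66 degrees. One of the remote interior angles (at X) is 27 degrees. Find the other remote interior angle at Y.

By the exterior angle theorem: exterior angle = sum of remote interior angles.
66 = 27 + angle Y
angle Y = 66 - 27 = 39 degrees

39 degrees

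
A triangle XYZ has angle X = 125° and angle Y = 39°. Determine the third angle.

Let angle Z = x. Then 125 + 39 + x = 180.
x = 180 - 164 = 16 degrees.

16 degrees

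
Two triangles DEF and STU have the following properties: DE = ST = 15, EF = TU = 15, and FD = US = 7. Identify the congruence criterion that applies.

Consider the given information: DE = ST = 15, EF = TU = 15, and FD = US = 7
This is not SAS or AAS: SAS requires two sides and the included angle between them. AAS requires two angles and a non-included side.
The correct criterion is SSS. All three pairs of corresponding sides are equal (Side-Side-Side).

SSS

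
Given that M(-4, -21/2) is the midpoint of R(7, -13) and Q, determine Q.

Using the midpoint formula: M = ((x1 + x2)/2, (y1 + y2)/2)
We know M = (-4, -21/2) and R = (7, -13)
For x: -4 = (7 + x2)/2, so x2 = 2*-4 - 7 = -15
For y: -21/2 = (-13 + y2)/2, so y2 = 2*-21/2 - -13 = -8
Q = (-15, -8)

(-15, -8)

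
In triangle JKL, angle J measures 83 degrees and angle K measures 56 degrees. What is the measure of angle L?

Let angle L = x. Then 83 + 56 + x = 180.
x = 180 - 139 = 41 degrees.

41 degrees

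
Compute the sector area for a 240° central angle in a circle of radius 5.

Sector area = πr² × θ/360
= π × 5² × 2/3
= π × 25 × 2/3
= 50*pi/3

50*pi/3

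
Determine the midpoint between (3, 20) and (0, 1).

The midpoint is the average of the coordinates:
x: (3 + 0)/2 = 3/2
y: (20 + 1)/2 = 21/2
Midpoint = (3/2, 21/2)

(3/2, 21/2)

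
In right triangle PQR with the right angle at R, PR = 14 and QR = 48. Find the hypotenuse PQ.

By the Pythagorean theorem: PQ^2 = PR^2 + QR^2
PQ^2 = 14^2 + 48^2 = 196 + 2304 = 2500
PQ = sqrt(2500) = 50

50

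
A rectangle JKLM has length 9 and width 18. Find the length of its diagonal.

d = sqrt(9^2 + 18^2) = sqrt(405) = 9*sqrt(5)

9*sqrt(5)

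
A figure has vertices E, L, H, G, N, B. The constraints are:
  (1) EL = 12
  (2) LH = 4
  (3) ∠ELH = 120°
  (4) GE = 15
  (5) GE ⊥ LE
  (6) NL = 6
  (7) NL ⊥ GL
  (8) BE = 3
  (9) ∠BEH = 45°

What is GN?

Step 1: By the law of cosines on triangle LEG: LG² = 12² + 15² − 2·12·15·cos(90°) = 369, so LG = 3·√41.
Step 2: By the law of cosines on triangle GLN: GN² = (3·√41)² + 6² − 2·3·√41·6·cos(90°) = 405, so GN = 9·√5.

Therefore, the length of GN = 9·√5.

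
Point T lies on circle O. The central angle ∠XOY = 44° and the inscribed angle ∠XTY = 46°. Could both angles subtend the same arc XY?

By the inscribed angle theorem, the inscribed angle for a central angle of 44° should be 44° / 2 = 22°.
The given inscribed angle is 46°, which does not equal 22°.
Therefore, no, they do not correspond to the same arc.

No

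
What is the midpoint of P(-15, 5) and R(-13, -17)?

M = ((x₁ + x₂)/2, (y₁ + y₂)/2)
= ((-15 + -13)/2, (5 + -17)/2)
= (-28/2, -12/2) = (-14, -6)

(-14, -6)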